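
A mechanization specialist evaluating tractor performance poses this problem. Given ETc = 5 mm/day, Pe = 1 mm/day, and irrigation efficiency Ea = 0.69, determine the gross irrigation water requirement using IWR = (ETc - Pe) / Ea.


IWR = (ETc - Pe) / Ea
    = (5 - 1) / 0.69
    = 4 / 0.69
    = 5.80 mm/day


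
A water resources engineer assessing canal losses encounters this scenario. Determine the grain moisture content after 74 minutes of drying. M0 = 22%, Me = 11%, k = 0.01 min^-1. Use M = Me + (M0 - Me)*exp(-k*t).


M = Me + (M0 - Me) * e^(-k*t)
  = 11 + (22 - 11) * e^(-0.01*74)
  = 11 + 11 * e^(-0.740)
  = 11 + 11 * 0.47711
  = 11 + 5.2483
  = 16.25%


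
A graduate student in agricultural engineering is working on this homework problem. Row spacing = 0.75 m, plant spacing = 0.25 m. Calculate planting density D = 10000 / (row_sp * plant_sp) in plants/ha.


D = 10000 / (row_sp * plant_sp)
  = 10000 / (0.75 * 0.25)
  = 10000 / 0.1875
  = 53333.33 plants/ha


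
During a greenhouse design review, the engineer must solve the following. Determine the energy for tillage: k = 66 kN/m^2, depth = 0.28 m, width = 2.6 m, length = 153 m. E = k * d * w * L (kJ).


E = k * d * w * L
  = 66 * 0.28 * 2.6 * 153
  = 7351.34 kJ


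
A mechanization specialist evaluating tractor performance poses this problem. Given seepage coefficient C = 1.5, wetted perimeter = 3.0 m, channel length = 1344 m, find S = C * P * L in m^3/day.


S = C * P * L
  = 1.5 * 3.0 * 1344
  = 6048 m^3/day


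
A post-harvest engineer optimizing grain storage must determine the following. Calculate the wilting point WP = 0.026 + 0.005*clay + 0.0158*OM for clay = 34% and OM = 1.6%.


WP = 0.026 + 0.005*34 + 0.0158*1.6
   = 0.026 + 0.1700 + 0.0253
   = 0.2213


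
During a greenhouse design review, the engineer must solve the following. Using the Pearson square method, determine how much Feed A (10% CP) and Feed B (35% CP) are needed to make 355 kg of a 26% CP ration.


parts_A = CP_b - target = 35 - 26 = 9
parts_B = target - CP_a = 26 - 10 = 16
total_parts = 9 + 16 = 25
Feed A = 355 * 9 / 25 = 127.80 kg
Feed B = 355 * 16 / 25 = 227.20 kg

127.80 kg


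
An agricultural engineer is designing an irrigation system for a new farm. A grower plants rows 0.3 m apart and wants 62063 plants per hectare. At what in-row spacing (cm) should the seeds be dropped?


spacing = 10000 / (row_sp * density)
        = 10000 / (0.3 * 62063)
        = 10000 / 18618.90
        = 0.53709 m = 53.71 cm


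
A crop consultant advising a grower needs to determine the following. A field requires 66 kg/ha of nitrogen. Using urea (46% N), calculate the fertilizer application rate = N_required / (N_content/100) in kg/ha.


Rate = N_required / (N_content / 100)
     = 66 / (46 / 100)
     = 66 / 0.46
     = 143.48 kg/ha


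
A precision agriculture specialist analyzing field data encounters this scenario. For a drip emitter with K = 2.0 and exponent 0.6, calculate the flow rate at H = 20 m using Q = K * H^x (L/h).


Q = K * H^x
  = 2.0 * 20^0.6
  = 2.0 * 6.0342
  = 12.07 L/h


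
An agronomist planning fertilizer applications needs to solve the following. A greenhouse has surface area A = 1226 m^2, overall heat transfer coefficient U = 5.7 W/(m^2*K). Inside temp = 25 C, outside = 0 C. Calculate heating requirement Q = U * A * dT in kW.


dT = 25 - (0) = 25 K
Q = U * A * dT
  = 5.7 * 1226 * 25
  = 174705 W = 174.71 kW


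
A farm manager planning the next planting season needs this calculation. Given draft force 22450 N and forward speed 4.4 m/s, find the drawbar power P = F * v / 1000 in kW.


P = F * v / 1000
  = 22450 * 4.4 / 1000
  = 98780 / 1000
  = 98.78 kW


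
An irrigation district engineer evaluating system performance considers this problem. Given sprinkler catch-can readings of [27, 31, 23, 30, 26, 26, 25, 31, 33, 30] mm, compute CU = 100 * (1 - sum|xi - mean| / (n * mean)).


xbar = 282 / 10 = 28.200
sum|xi - xbar| = 28
CU = 100 * (1 - 28 / (10 * 28.200))
   = 100 * (1 - 0.0993)
   = 90.07%


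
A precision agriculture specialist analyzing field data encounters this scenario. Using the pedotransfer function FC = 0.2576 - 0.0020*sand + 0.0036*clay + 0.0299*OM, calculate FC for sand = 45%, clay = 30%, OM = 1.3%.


FC = 0.2576 - 0.0020*45 + 0.0036*30 + 0.0299*1.3
   = 0.2576 - 0.0900 + 0.1080 + 0.0389
   = 0.3145


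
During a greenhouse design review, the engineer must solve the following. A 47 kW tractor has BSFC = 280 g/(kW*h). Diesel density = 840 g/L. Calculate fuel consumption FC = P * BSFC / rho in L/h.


FC = P * BSFC / rho_fuel
   = 47 * 280 / 840
   = 13160 / 840
   = 15.67 L/h


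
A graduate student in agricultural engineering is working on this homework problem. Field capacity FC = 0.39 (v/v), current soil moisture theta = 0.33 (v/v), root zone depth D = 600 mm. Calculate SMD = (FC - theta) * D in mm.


SMD = (FC - theta) * D
    = (0.39 - 0.33) * 600
    = 0.060 * 600
    = 36 mm


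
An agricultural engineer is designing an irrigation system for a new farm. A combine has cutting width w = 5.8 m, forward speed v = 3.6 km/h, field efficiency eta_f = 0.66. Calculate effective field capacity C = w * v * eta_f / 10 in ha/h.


C = w * v * eta_f / 10
  = 5.8 * 3.6 * 0.66 / 10
  = 13.78 / 10
  = 1.38 ha/h


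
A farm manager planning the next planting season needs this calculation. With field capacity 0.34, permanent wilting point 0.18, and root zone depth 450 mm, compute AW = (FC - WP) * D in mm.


AW = (FC - WP) * D
   = (0.34 - 0.18) * 450
   = 0.16 * 450
   = 72 mm


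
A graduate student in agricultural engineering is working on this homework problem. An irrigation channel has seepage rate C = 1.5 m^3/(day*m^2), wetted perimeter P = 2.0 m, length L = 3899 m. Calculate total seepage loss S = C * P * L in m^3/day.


S = C * P * L
  = 1.5 * 2.0 * 3899
  = 11697 m^3/day


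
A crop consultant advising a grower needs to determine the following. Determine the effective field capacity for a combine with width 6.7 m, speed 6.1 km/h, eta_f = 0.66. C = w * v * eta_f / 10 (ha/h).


C = w * v * eta_f / 10
  = 6.7 * 6.1 * 0.66 / 10
  = 26.97 / 10
  = 2.70 ha/h


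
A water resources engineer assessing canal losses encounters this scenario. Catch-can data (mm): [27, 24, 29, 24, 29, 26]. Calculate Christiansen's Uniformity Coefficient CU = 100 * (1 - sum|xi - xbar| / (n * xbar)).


xbar = 159 / 6 = 26.500
sum|xi - xbar| = 11
CU = 100 * (1 - 11 / (6 * 26.500))
   = 100 * (1 - 0.0692)
   = 93.08%


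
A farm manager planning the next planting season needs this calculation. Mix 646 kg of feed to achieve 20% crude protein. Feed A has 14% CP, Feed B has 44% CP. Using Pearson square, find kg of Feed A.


parts_A = CP_b - target = 44 - 20 = 24
parts_B = target - CP_a = 20 - 14 = 6
total_parts = 24 + 6 = 30
Feed A = 646 * 24 / 30 = 516.80 kg
Feed B = 646 * 6 / 30 = 129.20 kg

516.80 kg


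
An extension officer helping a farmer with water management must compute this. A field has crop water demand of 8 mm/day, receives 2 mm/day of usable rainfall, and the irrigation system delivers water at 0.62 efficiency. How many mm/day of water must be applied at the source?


IWR = (ETc - Pe) / Ea
    = (8 - 2) / 0.62
    = 6 / 0.62
    = 9.68 mm/day


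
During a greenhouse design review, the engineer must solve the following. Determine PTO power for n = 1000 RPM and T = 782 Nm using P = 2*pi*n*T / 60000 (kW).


P = 2*pi*n*T / 60000
  = 2*pi * 1000 * 782 / 60000
  = 4913450.91 / 60000
  = 81.89 kW


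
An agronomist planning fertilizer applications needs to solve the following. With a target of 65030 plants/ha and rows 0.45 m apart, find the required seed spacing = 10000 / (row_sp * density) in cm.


spacing = 10000 / (row_sp * density)
        = 10000 / (0.45 * 65030)
        = 10000 / 29263.50
        = 0.34172 m = 34.17 cm


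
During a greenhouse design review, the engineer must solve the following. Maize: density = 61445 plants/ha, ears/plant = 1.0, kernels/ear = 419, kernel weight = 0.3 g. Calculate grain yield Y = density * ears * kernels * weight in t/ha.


Y = density * ears * kernels * kw
  = 61445 * 1.0 * 419 * 0.3 g/ha
  = 7723636.50 g/ha
  = 7723.64 kg/ha = 7.72 t/ha


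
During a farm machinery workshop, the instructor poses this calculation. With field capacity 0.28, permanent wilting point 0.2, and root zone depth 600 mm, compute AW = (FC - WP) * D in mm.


AW = (FC - WP) * D
   = (0.28 - 0.2) * 600
   = 0.08 * 600
   = 48 mm


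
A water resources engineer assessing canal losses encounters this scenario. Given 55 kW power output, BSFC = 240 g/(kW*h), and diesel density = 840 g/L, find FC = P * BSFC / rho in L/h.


FC = P * BSFC / rho_fuel
   = 55 * 240 / 840
   = 13200 / 840
   = 15.71 L/h


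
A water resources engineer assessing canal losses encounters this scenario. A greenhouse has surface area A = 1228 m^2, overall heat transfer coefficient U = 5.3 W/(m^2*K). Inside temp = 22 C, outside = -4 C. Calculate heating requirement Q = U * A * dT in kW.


dT = 22 - (-4) = 26 K
Q = U * A * dT
  = 5.3 * 1228 * 26
  = 169218.40 W = 169.22 kW


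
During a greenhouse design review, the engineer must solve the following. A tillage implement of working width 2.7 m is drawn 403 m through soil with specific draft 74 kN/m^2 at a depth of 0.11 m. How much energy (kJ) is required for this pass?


E = k * d * w * L
  = 74 * 0.11 * 2.7 * 403
  = 8857.13 kJ


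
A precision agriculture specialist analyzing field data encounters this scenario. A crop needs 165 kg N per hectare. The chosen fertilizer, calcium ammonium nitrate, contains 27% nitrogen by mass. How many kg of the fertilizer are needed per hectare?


Rate = N_required / (N_content / 100)
     = 165 / (27 / 100)
     = 165 / 0.27
     = 611.11 kg/ha


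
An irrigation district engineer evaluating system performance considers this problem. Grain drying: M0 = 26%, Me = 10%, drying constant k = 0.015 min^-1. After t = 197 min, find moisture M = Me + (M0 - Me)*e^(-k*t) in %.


M = Me + (M0 - Me) * e^(-k*t)
  = 10 + (26 - 10) * e^(-0.015*197)
  = 10 + 16 * e^(-2.955)
  = 10 + 16 * 0.05208
  = 10 + 0.8333
  = 10.83%


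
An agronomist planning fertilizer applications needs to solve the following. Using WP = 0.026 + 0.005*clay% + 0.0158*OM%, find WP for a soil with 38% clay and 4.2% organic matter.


WP = 0.026 + 0.005*38 + 0.0158*4.2
   = 0.026 + 0.1900 + 0.0664
   = 0.2824


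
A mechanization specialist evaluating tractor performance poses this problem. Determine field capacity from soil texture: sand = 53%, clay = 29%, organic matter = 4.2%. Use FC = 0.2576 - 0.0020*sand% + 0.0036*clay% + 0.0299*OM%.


FC = 0.2576 - 0.0020*53 + 0.0036*29 + 0.0299*4.2
   = 0.2576 - 0.1060 + 0.1044 + 0.1256
   = 0.3816


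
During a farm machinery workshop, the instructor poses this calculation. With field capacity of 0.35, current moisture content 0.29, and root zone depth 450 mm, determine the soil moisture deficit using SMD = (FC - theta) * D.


SMD = (FC - theta) * D
    = (0.35 - 0.29) * 450
    = 0.060 * 450
    = 27 mm


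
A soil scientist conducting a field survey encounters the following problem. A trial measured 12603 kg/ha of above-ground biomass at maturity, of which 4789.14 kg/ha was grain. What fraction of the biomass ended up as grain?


HI = grain_yield / biomass
   = 4789.14 / 12603
   = 0.38


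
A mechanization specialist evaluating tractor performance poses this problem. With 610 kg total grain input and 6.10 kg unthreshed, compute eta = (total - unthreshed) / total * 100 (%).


eta = (total - unthreshed) / total * 100
    = (610 - 6.10) / 610 * 100
    = 603.90 / 610 * 100
    = 99%


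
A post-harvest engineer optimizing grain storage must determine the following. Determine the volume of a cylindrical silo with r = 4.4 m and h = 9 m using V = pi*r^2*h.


V = pi * r^2 * h
  = pi * 4.4^2 * 9
  = pi * 19.36 * 9
  = 547.39 m^3


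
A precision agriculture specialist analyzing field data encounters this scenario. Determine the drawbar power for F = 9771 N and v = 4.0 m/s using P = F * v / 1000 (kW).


P = F * v / 1000
  = 9771 * 4.0 / 1000
  = 39084 / 1000
  = 39.08 kW


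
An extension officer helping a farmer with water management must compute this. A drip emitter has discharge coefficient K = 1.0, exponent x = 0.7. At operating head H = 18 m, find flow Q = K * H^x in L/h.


Q = K * H^x
  = 1.0 * 18^0.7
  = 1.0 * 7.5629
  = 7.56 L/h


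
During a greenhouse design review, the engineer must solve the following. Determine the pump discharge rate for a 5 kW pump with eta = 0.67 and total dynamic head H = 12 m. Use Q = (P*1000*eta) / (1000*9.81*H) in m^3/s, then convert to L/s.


Q = (P * 1000 * eta) / (rho * g * H)
  = (5 * 1000 * 0.67) / (1000 * 9.81 * 12)
  = 3350 / 117720
  = 0.02846 m^3/s = 28.46 L/s


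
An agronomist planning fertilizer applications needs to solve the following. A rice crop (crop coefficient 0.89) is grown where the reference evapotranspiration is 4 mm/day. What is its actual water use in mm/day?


ETc = Kc * ET0
    = 0.89 * 4
    = 3.56 mm/day


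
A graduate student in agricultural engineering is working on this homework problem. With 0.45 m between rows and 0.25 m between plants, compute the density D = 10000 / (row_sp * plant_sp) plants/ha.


D = 10000 / (row_sp * plant_sp)
  = 10000 / (0.45 * 0.25)
  = 10000 / 0.1125
  = 88888.89 plants/ha


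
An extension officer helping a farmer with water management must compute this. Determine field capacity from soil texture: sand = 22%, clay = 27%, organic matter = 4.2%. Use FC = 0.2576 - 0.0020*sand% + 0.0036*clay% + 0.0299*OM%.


FC = 0.2576 - 0.0020*22 + 0.0036*27 + 0.0299*4.2
   = 0.2576 - 0.0440 + 0.0972 + 0.1256
   = 0.4364


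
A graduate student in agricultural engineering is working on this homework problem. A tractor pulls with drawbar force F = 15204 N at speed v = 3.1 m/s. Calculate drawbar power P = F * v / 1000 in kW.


P = F * v / 1000
  = 15204 * 3.1 / 1000
  = 47132.40 / 1000
  = 47.13 kW


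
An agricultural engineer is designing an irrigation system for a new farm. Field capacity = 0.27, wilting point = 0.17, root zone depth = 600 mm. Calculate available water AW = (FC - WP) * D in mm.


AW = (FC - WP) * D
   = (0.27 - 0.17) * 600
   = 0.10 * 600
   = 60 mm


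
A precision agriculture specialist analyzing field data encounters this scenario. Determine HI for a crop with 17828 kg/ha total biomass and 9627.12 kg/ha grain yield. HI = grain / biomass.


HI = grain_yield / biomass
   = 9627.12 / 17828
   = 0.54


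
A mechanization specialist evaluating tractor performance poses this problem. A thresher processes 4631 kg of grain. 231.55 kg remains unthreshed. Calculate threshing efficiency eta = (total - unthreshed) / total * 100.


eta = (total - unthreshed) / total * 100
    = (4631 - 231.55) / 4631 * 100
    = 4399.45 / 4631 * 100
    = 95%


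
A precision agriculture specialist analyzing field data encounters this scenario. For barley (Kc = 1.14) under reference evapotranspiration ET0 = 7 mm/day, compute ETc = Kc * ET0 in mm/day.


ETc = Kc * ET0
    = 1.14 * 7
    = 7.98 mm/day


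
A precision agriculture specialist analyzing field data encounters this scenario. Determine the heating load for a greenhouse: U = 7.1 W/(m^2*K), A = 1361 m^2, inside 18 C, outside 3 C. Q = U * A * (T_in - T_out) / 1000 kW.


dT = 18 - (3) = 15 K
Q = U * A * dT
  = 7.1 * 1361 * 15
  = 144946.50 W = 144.95 kW


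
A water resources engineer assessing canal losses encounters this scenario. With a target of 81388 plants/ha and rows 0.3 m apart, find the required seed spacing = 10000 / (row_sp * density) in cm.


spacing = 10000 / (row_sp * density)
        = 10000 / (0.3 * 81388)
        = 10000 / 24416.40
        = 0.40956 m = 40.96 cm


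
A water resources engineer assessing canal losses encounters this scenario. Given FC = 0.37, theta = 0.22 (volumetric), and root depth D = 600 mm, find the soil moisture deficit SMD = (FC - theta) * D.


SMD = (FC - theta) * D
    = (0.37 - 0.22) * 600
    = 0.150 * 600
    = 90 mm


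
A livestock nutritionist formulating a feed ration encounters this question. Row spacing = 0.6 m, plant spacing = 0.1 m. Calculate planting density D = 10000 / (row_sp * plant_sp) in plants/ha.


D = 10000 / (row_sp * plant_sp)
  = 10000 / (0.6 * 0.1)
  = 10000 / 0.0600
  = 166666.67 plants/ha


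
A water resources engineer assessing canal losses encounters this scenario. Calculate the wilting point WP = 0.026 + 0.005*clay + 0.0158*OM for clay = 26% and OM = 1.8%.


WP = 0.026 + 0.005*26 + 0.0158*1.8
   = 0.026 + 0.1300 + 0.0284
   = 0.1844


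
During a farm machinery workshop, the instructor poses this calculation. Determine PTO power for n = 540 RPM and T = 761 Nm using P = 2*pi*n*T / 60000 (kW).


P = 2*pi*n*T / 60000
  = 2*pi * 540 * 761 / 60000
  = 2582012.17 / 60000
  = 43.03 kW


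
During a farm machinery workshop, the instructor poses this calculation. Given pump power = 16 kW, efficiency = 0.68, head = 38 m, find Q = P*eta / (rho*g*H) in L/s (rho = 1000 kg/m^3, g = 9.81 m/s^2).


Q = (P * 1000 * eta) / (rho * g * H)
  = (16 * 1000 * 0.68) / (1000 * 9.81 * 38)
  = 10880 / 372780
  = 0.02919 m^3/s = 29.19 L/s


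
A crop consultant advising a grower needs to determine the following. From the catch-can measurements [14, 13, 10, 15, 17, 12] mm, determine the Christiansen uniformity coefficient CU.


xbar = 81 / 6 = 13.500
sum|xi - xbar| = 11
CU = 100 * (1 - 11 / (6 * 13.500))
   = 100 * (1 - 0.1358)
   = 86.42%


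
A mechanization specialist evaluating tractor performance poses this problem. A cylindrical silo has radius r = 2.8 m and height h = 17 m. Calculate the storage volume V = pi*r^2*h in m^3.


V = pi * r^2 * h
  = pi * 2.8^2 * 17
  = pi * 7.84 * 17
  = 418.71 m^3


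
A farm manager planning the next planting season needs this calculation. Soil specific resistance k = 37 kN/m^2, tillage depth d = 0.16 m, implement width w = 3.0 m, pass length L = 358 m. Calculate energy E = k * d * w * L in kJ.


E = k * d * w * L
  = 37 * 0.16 * 3.0 * 358
  = 6358.08 kJ


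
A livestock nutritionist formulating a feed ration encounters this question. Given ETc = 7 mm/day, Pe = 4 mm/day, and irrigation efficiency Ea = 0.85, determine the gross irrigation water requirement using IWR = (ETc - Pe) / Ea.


IWR = (ETc - Pe) / Ea
    = (7 - 4) / 0.85
    = 3 / 0.85
    = 3.53 mm/day


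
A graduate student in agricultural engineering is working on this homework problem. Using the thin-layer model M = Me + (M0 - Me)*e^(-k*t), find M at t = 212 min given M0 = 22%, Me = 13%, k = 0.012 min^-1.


M = Me + (M0 - Me) * e^(-k*t)
  = 13 + (22 - 13) * e^(-0.012*212)
  = 13 + 9 * e^(-2.544)
  = 13 + 9 * 0.07855
  = 13 + 0.7070
  = 13.71%


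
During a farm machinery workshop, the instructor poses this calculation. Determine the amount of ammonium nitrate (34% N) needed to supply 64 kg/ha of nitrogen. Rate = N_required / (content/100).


Rate = N_required / (N_content / 100)
     = 64 / (34 / 100)
     = 64 / 0.34
     = 188.24 kg/ha


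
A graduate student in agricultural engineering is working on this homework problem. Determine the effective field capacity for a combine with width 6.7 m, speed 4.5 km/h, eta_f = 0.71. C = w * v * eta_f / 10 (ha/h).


C = w * v * eta_f / 10
  = 6.7 * 4.5 * 0.71 / 10
  = 21.41 / 10
  = 2.14 ha/h


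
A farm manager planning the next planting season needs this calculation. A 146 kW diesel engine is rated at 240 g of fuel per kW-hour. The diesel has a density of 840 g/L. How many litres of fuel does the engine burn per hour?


FC = P * BSFC / rho_fuel
   = 146 * 240 / 840
   = 35040 / 840
   = 41.71 L/h


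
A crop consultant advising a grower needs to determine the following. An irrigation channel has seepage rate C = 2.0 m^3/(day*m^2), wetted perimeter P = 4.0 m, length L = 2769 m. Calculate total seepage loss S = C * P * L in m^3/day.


S = C * P * L
  = 2.0 * 4.0 * 2769
  = 22152 m^3/day


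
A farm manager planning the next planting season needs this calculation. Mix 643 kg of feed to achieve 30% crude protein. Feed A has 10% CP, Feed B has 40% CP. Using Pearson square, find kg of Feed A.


parts_A = CP_b - target = 40 - 30 = 10
parts_B = target - CP_a = 30 - 10 = 20
total_parts = 10 + 20 = 30
Feed A = 643 * 10 / 30 = 214.33 kg
Feed B = 643 * 20 / 30 = 428.67 kg

214.33 kg


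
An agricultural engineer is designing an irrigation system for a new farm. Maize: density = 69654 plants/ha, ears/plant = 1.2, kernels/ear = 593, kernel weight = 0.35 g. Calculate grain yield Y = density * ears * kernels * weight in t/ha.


Y = density * ears * kernels * kw
  = 69654 * 1.2 * 593 * 0.35 g/ha
  = 17348025.24 g/ha
  = 17348.03 kg/ha = 17.35 t/ha


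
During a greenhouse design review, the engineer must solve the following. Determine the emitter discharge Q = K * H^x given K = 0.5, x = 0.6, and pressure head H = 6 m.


Q = K * H^x
  = 0.5 * 6^0.6
  = 0.5 * 2.9302
  = 1.47 L/h


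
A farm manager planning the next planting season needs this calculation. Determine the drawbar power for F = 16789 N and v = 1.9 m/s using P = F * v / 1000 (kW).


P = F * v / 1000
  = 16789 * 1.9 / 1000
  = 31899.10 / 1000
  = 31.90 kW


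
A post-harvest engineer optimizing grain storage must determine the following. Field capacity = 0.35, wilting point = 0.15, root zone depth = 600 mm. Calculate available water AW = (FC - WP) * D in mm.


AW = (FC - WP) * D
   = (0.35 - 0.15) * 600
   = 0.20 * 600
   = 120 mm


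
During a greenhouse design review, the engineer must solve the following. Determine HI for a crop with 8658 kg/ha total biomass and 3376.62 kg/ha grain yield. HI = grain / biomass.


HI = grain_yield / biomass
   = 3376.62 / 8658
   = 0.39


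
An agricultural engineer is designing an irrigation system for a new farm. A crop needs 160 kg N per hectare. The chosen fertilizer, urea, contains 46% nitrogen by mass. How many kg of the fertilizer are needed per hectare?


Rate = N_required / (N_content / 100)
     = 160 / (46 / 100)
     = 160 / 0.46
     = 347.83 kg/ha


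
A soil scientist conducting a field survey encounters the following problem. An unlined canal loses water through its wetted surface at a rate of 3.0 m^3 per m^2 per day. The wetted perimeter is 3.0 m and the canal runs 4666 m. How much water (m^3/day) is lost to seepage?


S = C * P * L
  = 3.0 * 3.0 * 4666
  = 41994 m^3/day


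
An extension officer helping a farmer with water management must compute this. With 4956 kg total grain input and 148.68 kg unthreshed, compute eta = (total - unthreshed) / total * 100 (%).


eta = (total - unthreshed) / total * 100
    = (4956 - 148.68) / 4956 * 100
    = 4807.32 / 4956 * 100
    = 97%


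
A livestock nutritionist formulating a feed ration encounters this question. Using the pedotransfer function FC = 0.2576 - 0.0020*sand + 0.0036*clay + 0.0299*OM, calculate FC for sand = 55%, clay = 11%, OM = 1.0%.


FC = 0.2576 - 0.0020*55 + 0.0036*11 + 0.0299*1.0
   = 0.2576 - 0.1100 + 0.0396 + 0.0299
   = 0.2171


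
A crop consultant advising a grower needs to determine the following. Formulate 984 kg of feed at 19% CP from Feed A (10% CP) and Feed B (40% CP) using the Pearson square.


parts_A = CP_b - target = 40 - 19 = 21
parts_B = target - CP_a = 19 - 10 = 9
total_parts = 21 + 9 = 30
Feed A = 984 * 21 / 30 = 688.80 kg
Feed B = 984 * 9 / 30 = 295.20 kg

688.80 kg


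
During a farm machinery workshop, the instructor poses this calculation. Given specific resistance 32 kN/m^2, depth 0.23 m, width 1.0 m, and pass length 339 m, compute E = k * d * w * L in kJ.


E = k * d * w * L
  = 32 * 0.23 * 1.0 * 339
  = 2495.04 kJ


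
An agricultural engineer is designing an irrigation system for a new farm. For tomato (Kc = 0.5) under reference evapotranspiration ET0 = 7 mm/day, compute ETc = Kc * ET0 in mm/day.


ETc = Kc * ET0
    = 0.5 * 7
    = 3.50 mm/day


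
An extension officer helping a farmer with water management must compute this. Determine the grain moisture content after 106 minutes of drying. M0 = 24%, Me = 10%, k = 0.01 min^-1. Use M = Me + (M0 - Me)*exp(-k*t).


M = Me + (M0 - Me) * e^(-k*t)
  = 10 + (24 - 10) * e^(-0.01*106)
  = 10 + 14 * e^(-1.060)
  = 10 + 14 * 0.34646
  = 10 + 4.8504
  = 14.85%


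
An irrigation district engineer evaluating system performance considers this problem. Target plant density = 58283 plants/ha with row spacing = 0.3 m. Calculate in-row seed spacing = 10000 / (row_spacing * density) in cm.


spacing = 10000 / (row_sp * density)
        = 10000 / (0.3 * 58283)
        = 10000 / 17484.90
        = 0.57192 m = 57.19 cm


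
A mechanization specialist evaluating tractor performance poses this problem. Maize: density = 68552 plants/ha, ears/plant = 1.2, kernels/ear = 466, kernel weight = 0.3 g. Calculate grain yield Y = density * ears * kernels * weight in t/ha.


Y = density * ears * kernels * kw
  = 68552 * 1.2 * 466 * 0.3 g/ha
  = 11500283.52 g/ha
  = 11500.28 kg/ha = 11.50 t/ha


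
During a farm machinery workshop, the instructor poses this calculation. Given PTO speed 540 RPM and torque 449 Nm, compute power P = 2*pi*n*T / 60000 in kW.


P = 2*pi*n*T / 60000
  = 2*pi * 540 * 449 / 60000
  = 1523421.11 / 60000
  = 25.39 kW


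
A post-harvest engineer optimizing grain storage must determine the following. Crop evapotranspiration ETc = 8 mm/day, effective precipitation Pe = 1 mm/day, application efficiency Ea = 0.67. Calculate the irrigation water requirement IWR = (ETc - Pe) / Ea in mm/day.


IWR = (ETc - Pe) / Ea
    = (8 - 1) / 0.67
    = 7 / 0.67
    = 10.45 mm/day


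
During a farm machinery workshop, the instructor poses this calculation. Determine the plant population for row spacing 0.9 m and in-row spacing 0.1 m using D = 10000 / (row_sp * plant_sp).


D = 10000 / (row_sp * plant_sp)
  = 10000 / (0.9 * 0.1)
  = 10000 / 0.0900
  = 111111.11 plants/ha


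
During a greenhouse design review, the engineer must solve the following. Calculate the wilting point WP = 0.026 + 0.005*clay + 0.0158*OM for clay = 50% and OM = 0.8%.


WP = 0.026 + 0.005*50 + 0.0158*0.8
   = 0.026 + 0.2500 + 0.0126
   = 0.2886


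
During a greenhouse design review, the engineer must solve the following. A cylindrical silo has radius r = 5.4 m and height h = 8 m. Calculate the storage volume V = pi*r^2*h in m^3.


V = pi * r^2 * h
  = pi * 5.4^2 * 8
  = pi * 29.16 * 8
  = 732.87 m^3


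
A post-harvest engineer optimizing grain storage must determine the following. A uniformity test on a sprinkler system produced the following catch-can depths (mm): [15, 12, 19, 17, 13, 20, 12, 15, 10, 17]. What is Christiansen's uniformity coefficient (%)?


xbar = 150 / 10 = 15
sum|xi - xbar| = 26
CU = 100 * (1 - 26 / (10 * 15))
   = 100 * (1 - 0.1733)
   = 82.67%


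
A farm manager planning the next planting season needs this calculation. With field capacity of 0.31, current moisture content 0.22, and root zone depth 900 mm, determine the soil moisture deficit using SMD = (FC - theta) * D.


SMD = (FC - theta) * D
    = (0.31 - 0.22) * 900
    = 0.090 * 900
    = 81 mm


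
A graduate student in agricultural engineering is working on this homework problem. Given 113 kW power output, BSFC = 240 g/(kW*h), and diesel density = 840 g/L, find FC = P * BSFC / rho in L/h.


FC = P * BSFC / rho_fuel
   = 113 * 240 / 840
   = 27120 / 840
   = 32.29 L/h


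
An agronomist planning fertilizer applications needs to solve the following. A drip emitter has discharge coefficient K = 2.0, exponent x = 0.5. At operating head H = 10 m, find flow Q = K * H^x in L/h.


Q = K * H^x
  = 2.0 * 10^0.5
  = 2.0 * 3.1623
  = 6.32 L/h


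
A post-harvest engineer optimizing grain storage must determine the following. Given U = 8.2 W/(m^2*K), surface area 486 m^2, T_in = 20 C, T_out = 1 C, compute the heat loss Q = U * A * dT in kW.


dT = 20 - (1) = 19 K
Q = U * A * dT
  = 8.2 * 486 * 19
  = 75718.80 W = 75.72 kW


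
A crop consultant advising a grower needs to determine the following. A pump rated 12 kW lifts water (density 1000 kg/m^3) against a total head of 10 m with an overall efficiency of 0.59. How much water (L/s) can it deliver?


Q = (P * 1000 * eta) / (rho * g * H)
  = (12 * 1000 * 0.59) / (1000 * 9.81 * 10)
  = 7080 / 98100
  = 0.07217 m^3/s = 72.17 L/s


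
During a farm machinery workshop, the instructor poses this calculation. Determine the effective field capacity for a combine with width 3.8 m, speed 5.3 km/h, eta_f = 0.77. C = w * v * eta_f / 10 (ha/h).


C = w * v * eta_f / 10
  = 3.8 * 5.3 * 0.77 / 10
  = 15.51 / 10
  = 1.55 ha/h


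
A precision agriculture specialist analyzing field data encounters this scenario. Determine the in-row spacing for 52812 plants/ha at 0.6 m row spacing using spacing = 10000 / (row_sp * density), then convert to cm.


spacing = 10000 / (row_sp * density)
        = 10000 / (0.6 * 52812)
        = 10000 / 31687.20
        = 0.31558 m = 31.56 cm


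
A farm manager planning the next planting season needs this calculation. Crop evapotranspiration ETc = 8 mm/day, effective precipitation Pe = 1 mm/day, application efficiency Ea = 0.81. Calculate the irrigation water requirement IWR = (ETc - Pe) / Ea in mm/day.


IWR = (ETc - Pe) / Ea
    = (8 - 1) / 0.81
    = 7 / 0.81
    = 8.64 mm/day


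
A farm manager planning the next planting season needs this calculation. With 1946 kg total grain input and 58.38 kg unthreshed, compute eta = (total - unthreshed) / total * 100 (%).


eta = (total - unthreshed) / total * 100
    = (1946 - 58.38) / 1946 * 100
    = 1887.62 / 1946 * 100
    = 97%


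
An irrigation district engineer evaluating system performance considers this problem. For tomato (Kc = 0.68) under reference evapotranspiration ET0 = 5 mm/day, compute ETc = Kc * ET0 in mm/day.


ETc = Kc * ET0
    = 0.68 * 5
    = 3.40 mm/day


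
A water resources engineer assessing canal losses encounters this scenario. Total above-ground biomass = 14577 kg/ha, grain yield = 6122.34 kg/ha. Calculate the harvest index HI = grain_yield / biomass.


HI = grain_yield / biomass
   = 6122.34 / 14577
   = 0.42


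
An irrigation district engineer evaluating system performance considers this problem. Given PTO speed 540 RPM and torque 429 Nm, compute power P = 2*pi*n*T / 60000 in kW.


P = 2*pi*n*T / 60000
  = 2*pi * 540 * 429 / 60000
  = 1455562.71 / 60000
  = 24.26 kW


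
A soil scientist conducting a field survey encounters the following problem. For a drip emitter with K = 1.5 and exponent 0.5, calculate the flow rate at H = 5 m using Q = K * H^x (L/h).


Q = K * H^x
  = 1.5 * 5^0.5
  = 1.5 * 2.2361
  = 3.35 L/h


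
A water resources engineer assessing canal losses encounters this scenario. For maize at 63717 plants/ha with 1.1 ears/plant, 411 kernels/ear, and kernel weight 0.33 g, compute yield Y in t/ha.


Y = density * ears * kernels * kw
  = 63717 * 1.1 * 411 * 0.33 g/ha
  = 9506130.38 g/ha
  = 9506.13 kg/ha = 9.51 t/ha


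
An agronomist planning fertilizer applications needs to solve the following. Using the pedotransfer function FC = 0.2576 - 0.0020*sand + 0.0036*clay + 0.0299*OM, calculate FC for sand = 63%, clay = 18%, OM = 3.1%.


FC = 0.2576 - 0.0020*63 + 0.0036*18 + 0.0299*3.1
   = 0.2576 - 0.1260 + 0.0648 + 0.0927
   = 0.2891


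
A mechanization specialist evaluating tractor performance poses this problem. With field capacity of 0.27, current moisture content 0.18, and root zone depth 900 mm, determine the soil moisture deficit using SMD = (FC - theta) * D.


SMD = (FC - theta) * D
    = (0.27 - 0.18) * 900
    = 0.090 * 900
    = 81 mm


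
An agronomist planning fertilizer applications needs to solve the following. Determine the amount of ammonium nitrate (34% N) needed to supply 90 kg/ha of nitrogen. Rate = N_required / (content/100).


Rate = N_required / (N_content / 100)
     = 90 / (34 / 100)
     = 90 / 0.34
     = 264.71 kg/ha


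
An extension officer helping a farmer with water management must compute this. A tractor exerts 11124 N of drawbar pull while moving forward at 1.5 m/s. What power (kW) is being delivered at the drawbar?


P = F * v / 1000
  = 11124 * 1.5 / 1000
  = 16686 / 1000
  = 16.69 kW


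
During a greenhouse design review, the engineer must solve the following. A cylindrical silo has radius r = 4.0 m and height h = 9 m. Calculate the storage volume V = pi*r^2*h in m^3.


V = pi * r^2 * h
  = pi * 4.0^2 * 9
  = pi * 16 * 9
  = 452.39 m^3


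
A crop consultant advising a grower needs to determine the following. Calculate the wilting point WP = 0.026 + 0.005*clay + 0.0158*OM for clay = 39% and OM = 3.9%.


WP = 0.026 + 0.005*39 + 0.0158*3.9
   = 0.026 + 0.1950 + 0.0616
   = 0.2826


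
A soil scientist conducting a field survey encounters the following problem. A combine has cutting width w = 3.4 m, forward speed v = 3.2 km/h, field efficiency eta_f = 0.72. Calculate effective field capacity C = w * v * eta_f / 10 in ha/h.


C = w * v * eta_f / 10
  = 3.4 * 3.2 * 0.72 / 10
  = 7.83 / 10
  = 0.78 ha/h


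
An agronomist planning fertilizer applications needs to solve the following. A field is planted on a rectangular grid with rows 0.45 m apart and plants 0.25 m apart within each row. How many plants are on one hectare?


D = 10000 / (row_sp * plant_sp)
  = 10000 / (0.45 * 0.25)
  = 10000 / 0.1125
  = 88888.89 plants/ha


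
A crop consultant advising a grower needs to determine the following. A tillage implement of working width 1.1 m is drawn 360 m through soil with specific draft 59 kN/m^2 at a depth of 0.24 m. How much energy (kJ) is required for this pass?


E = k * d * w * L
  = 59 * 0.24 * 1.1 * 360
  = 5607.36 kJ


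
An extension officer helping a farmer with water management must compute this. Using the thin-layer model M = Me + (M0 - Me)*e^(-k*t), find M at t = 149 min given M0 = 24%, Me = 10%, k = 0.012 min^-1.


M = Me + (M0 - Me) * e^(-k*t)
  = 10 + (24 - 10) * e^(-0.012*149)
  = 10 + 14 * e^(-1.788)
  = 10 + 14 * 0.16729
  = 10 + 2.3421
  = 12.34%


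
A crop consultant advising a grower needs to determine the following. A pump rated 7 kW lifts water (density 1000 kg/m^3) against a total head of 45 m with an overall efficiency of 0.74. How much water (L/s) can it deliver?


Q = (P * 1000 * eta) / (rho * g * H)
  = (7 * 1000 * 0.74) / (1000 * 9.81 * 45)
  = 5180 / 441450
  = 0.01173 m^3/s = 11.73 L/s


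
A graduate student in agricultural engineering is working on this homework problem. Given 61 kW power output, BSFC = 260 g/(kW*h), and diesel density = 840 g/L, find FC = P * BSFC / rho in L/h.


FC = P * BSFC / rho_fuel
   = 61 * 260 / 840
   = 15860 / 840
   = 18.88 L/h


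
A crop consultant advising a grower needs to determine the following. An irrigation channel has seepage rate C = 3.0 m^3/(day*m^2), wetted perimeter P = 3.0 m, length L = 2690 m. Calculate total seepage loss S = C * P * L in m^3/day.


S = C * P * L
  = 3.0 * 3.0 * 2690
  = 24210 m^3/day


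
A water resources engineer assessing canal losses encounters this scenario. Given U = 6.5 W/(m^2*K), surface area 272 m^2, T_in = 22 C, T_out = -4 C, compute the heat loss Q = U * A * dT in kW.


dT = 22 - (-4) = 26 K
Q = U * A * dT
  = 6.5 * 272 * 26
  = 45968 W = 45.97 kW


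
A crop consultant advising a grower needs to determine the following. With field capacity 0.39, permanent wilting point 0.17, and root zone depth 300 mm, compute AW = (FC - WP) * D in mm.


AW = (FC - WP) * D
   = (0.39 - 0.17) * 300
   = 0.22 * 300
   = 66 mm


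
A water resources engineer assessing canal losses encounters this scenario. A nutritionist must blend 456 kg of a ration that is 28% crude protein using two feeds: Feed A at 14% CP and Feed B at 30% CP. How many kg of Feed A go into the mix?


parts_A = CP_b - target = 30 - 28 = 2
parts_B = target - CP_a = 28 - 14 = 14
total_parts = 2 + 14 = 16
Feed A = 456 * 2 / 16 = 57 kg
Feed B = 456 * 14 / 16 = 399 kg

57 kg


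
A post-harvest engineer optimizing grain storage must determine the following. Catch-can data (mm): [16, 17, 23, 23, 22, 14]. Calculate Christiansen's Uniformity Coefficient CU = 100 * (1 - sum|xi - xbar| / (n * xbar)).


xbar = 115 / 6 = 19.167
sum|xi - xbar| = 21
CU = 100 * (1 - 21 / (6 * 19.167))
   = 100 * (1 - 0.1826)
   = 81.74%


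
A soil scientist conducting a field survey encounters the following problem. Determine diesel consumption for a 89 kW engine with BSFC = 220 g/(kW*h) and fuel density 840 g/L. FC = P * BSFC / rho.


FC = P * BSFC / rho_fuel
   = 89 * 220 / 840
   = 19580 / 840
   = 23.31 L/h


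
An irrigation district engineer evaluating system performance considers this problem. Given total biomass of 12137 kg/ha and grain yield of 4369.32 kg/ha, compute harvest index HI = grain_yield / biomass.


HI = grain_yield / biomass
   = 4369.32 / 12137
   = 0.36


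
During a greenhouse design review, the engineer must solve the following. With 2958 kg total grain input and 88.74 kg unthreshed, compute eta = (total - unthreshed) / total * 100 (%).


eta = (total - unthreshed) / total * 100
    = (2958 - 88.74) / 2958 * 100
    = 2869.26 / 2958 * 100
    = 97%


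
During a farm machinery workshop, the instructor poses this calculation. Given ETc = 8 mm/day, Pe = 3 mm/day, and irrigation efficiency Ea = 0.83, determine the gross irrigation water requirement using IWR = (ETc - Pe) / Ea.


IWR = (ETc - Pe) / Ea
    = (8 - 3) / 0.83
    = 5 / 0.83
    = 6.02 mm/day


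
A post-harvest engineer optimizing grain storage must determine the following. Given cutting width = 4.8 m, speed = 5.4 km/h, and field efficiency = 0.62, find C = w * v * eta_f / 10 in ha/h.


C = w * v * eta_f / 10
  = 4.8 * 5.4 * 0.62 / 10
  = 16.07 / 10
  = 1.61 ha/h


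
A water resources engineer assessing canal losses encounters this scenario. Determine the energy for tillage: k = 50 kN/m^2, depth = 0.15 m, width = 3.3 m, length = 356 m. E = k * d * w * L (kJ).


E = k * d * w * L
  = 50 * 0.15 * 3.3 * 356
  = 8811 kJ


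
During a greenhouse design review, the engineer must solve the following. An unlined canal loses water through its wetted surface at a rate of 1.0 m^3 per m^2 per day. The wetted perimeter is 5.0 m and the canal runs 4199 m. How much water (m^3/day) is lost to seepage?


S = C * P * L
  = 1.0 * 5.0 * 4199
  = 20995 m^3/day


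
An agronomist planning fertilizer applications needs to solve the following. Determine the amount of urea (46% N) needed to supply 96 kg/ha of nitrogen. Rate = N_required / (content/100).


Rate = N_required / (N_content / 100)
     = 96 / (46 / 100)
     = 96 / 0.46
     = 208.70 kg/ha


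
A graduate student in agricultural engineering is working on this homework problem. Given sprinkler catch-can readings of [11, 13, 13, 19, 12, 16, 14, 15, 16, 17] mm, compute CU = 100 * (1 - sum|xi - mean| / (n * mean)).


xbar = 146 / 10 = 14.600
sum|xi - xbar| = 20
CU = 100 * (1 - 20 / (10 * 14.600))
   = 100 * (1 - 0.1370)
   = 86.30%


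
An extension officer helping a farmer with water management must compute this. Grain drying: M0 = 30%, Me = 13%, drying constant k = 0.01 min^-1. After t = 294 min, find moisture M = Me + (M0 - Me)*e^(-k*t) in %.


M = Me + (M0 - Me) * e^(-k*t)
  = 13 + (30 - 13) * e^(-0.01*294)
  = 13 + 17 * e^(-2.940)
  = 13 + 17 * 0.05287
  = 13 + 0.8987
  = 13.90%


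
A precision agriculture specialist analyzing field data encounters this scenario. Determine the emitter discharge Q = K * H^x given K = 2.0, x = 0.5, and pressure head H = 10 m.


Q = K * H^x
  = 2.0 * 10^0.5
  = 2.0 * 3.1623
  = 6.32 L/h
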